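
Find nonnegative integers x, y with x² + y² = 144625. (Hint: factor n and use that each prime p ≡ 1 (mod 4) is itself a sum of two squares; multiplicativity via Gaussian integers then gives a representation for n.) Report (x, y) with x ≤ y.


Step 1: Factor n = 144625 = 5^3 · 13 · 89.
Step 2: Check the mod-4 condition on each prime factor: 5 ≡ 1 (mod 4), exponent 3; 13 ≡ 1 (mod 4), exponent 1; 89 ≡ 1 (mod 4), exponent 1.
All primes ≡ 3 (mod 4) appear to even exponent (or don't appear), so by the two-squares theorem n IS expressible as a sum of two squares.
Step 3: Build a representation. Group n = k² · m with k = 5 and m = 5 · 13 · 89 = 5785 (a product of primes ≡ 1 (mod 4)); a representation of m scales to one of n via (k·x)² + (k·y)² = k²(x² + y²). Each prime p ≡ 1 (mod 4) is itself a sum of two squares; find a² by testing p − a² for a perfect square:
  5: 5 − 1² = 4 = 2² ⇒ 5 = 1² + 2².
  13: 13 − 1² = 12, 13 − 2² = 9 = 3² ⇒ 13 = 2² + 3².
  89: 89 − 1² = 88, 89 − 2² = 85, 89 − 3² = 80, 89 − 4² = 73, 89 − 5² = 64 = 8² ⇒ 89 = 5² + 8².
  Combine using the Brahmagupta–Fibonacci identity (a² + b²)(c² + d²) = (ac − bd)² + (ad + bc)² = (ac + bd)² + (ad − bc)²:
  5 · 13 = 65: from (1² + 2²)(2² + 3²), take (1·2 − 2·3, 1·3 + 2·2) = (2 − 6, 3 + 4) = (-4, 7); dropping signs (only squares matter) gives (4, 7); check 4² + 7² = 16 + 49 = 65 ✓.
  65 · 89 = 5785: from (4² + 7²)(5² + 8²), take (4·5 − 7·8, 4·8 + 7·5) = (20 − 56, 32 + 35) = (-36, 67); dropping signs (only squares matter) gives (36, 67); check 36² + 67² = 1296 + 4489 = 5785 ✓.
  Scale by k = 5: (5·36, 5·67) = (180, 335).
Step 4: Order so x ≤ y and verify: 180² + 335² = 32400 + 112225 = 144625 = n. ✓

n = 144625 = 180² + 335² (one valid representation with x ≤ y).


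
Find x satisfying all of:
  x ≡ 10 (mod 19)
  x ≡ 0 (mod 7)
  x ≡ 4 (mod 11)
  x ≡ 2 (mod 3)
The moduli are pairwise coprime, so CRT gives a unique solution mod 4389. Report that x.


Product of moduli M = 19 · 7 · 11 · 3 = 4389.
Merge one congruence at a time:
  Start: x ≡ 10 (mod 19).
  Combine with x ≡ 0 (mod 7); new modulus lcm = 133.
    Write x = 10 + 19·t and substitute into x ≡ 0 (mod 7): 19·t ≡ 0 − 10 = -10 (mod 7).
    Reduce coefficients mod 7: 5·t ≡ 4 (mod 7).
    The inverse of 5 mod 7 is 3 (since 5·3 = 15 = 2·7 + 1), so t ≡ 3·4 = 12 ≡ 5 (mod 7).
    Then x = 10 + 19·5 = 105, valid modulo lcm(19, 7) = 133: x ≡ 105 (mod 133).
  Combine with x ≡ 4 (mod 11); new modulus lcm = 1463.
    Write x = 105 + 133·t and substitute into x ≡ 4 (mod 11): 133·t ≡ 4 − 105 = -101 (mod 11).
    Reduce coefficients mod 11: 1·t ≡ 9 (mod 11).
    So t ≡ 9 (mod 11).
    Then x = 105 + 133·9 = 1302, valid modulo lcm(133, 11) = 1463: x ≡ 1302 (mod 1463).
  Combine with x ≡ 2 (mod 3); new modulus lcm = 4389.
    Write x = 1302 + 1463·t and substitute into x ≡ 2 (mod 3): 1463·t ≡ 2 − 1302 = -1300 (mod 3).
    Reduce coefficients mod 3: 2·t ≡ 2 (mod 3).
    The inverse of 2 mod 3 is 2 (since 2·2 = 4 = 1·3 + 1), so t ≡ 2·2 = 4 ≡ 1 (mod 3).
    Then x = 1302 + 1463·1 = 2765, valid modulo lcm(1463, 3) = 4389: x ≡ 2765 (mod 4389).
Verify against each original: 2765 mod 19 = 10, 2765 mod 7 = 0, 2765 mod 11 = 4, 2765 mod 3 = 2.

x ≡ 2765 (mod 4389).


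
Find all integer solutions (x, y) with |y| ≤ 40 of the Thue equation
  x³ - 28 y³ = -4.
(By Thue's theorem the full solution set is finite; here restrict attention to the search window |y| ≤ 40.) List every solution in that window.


The equation is x³ - 28y³ = -4. For fixed y, x³ = 28·y³ − 4, so a solution requires the RHS to be a perfect cube.
Strategy: iterate y from -40 to 40, compute RHS = 28·y³ − 4, and check whether it is a (positive or negative) perfect cube.
Check small values of y:
  y = 0: RHS = -4 is not a perfect cube.
  y = 1: RHS = 24 is not a perfect cube.
  y = -1: RHS = -32 is not a perfect cube.
  y = 2: RHS = 220 is not a perfect cube.
  y = -2: RHS = -228 is not a perfect cube.
  y = 3: RHS = 752 is not a perfect cube.
  y = -3: RHS = -760 is not a perfect cube.
Continuing the search up to |y| = 40 finds no solutions either.
No (x, y) in the scanned range satisfies the equation.

No integer solutions with |y| ≤ 40.


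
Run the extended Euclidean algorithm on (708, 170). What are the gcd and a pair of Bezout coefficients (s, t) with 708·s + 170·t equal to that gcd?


Euclidean algorithm on (708, 170) — divide until remainder is 0:
  708 = 4 · 170 + 28
  170 = 6 · 28 + 2
  28 = 14 · 2 + 0
gcd(708, 170) = 2.
Track Bezout coefficients alongside the remainders: start with r₀ = 708 = a·1 + b·0 (s = 1, t = 0) and r₁ = 170 = a·0 + b·1 (s = 0, t = 1); each new remainder r_{k+1} = r_{k-1} − q_k·r_k inherits s_{k+1} = s_{k-1} − q_k·s_k, t_{k+1} = t_{k-1} − q_k·t_k, so r_k = a·s_k + b·t_k at every step:
  q = 4: r = 28, s = 1 − 4·0 = 1, t = 0 − 4·1 = -4  (check: 708·1 + 170·(-4) = 28)
  q = 6: r = 2, s = 0 − 6·1 = -6, t = 1 − 6·(-4) = 25  (check: 708·(-6) + 170·25 = 2)
The row with r = 2 (the gcd) gives the Bezout coefficients s = -6, t = 25.
Result: 708 · (-6) + 170 · (25) = 2.

gcd(708, 170) = 2; s = -6, t = 25 (check: 708·(-6) + 170·25 = 2).


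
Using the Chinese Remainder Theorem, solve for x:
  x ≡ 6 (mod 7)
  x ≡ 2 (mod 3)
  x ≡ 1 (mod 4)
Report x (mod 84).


Moduli 7, 3, 4 are pairwise coprime; by CRT there is a unique solution modulo M = 7 · 3 · 4 = 84.
Solve pairwise, accumulating the modulus:
  Start with x ≡ 6 (mod 7).
  Combine with x ≡ 2 (mod 3): since gcd(7, 3) = 1, we get a unique residue mod 21.
    Write x = 6 + 7·t and substitute into x ≡ 2 (mod 3): 7·t ≡ 2 − 6 = -4 (mod 3).
    Reduce coefficients mod 3: 1·t ≡ 2 (mod 3).
    So t ≡ 2 (mod 3).
    Then x = 6 + 7·2 = 20, valid modulo lcm(7, 3) = 21: x ≡ 20 (mod 21).
  Combine with x ≡ 1 (mod 4): since gcd(21, 4) = 1, we get a unique residue mod 84.
    Write x = 20 + 21·t and substitute into x ≡ 1 (mod 4): 21·t ≡ 1 − 20 = -19 (mod 4).
    Reduce coefficients mod 4: 1·t ≡ 1 (mod 4).
    So t ≡ 1 (mod 4).
    Then x = 20 + 21·1 = 41, valid modulo lcm(21, 4) = 84: x ≡ 41 (mod 84).
Verify: 41 mod 7 = 6 ✓, 41 mod 3 = 2 ✓, 41 mod 4 = 1 ✓.

x ≡ 41 (mod 84).


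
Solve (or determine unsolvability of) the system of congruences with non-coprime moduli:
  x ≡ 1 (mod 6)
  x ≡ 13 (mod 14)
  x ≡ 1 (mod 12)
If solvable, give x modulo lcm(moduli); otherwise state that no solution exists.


Moduli 6, 14, 12 are not pairwise coprime, so CRT works modulo lcm(m_i) when all pairwise compatibility conditions hold.
Pairwise compatibility: gcd(m_i, m_j) must divide a_i - a_j for every pair.
Merge one congruence at a time:
  Start: x ≡ 1 (mod 6).
  Combine with x ≡ 13 (mod 14): gcd(6, 14) = 2; 13 - 1 = 12, which IS divisible by 2, so compatible.
    Write x = 1 + 6·t and substitute into x ≡ 13 (mod 14): 6·t ≡ 13 − 1 = 12 (mod 14).
    Divide the congruence (and modulus) by g = 2: 3·t ≡ 6 (mod 7).
    The inverse of 3 mod 7 is 5 (since 3·5 = 15 = 2·7 + 1), so t ≡ 5·6 = 30 ≡ 2 (mod 7).
    Then x = 1 + 6·2 = 13, valid modulo lcm(6, 14) = 42: x ≡ 13 (mod 42).
  Combine with x ≡ 1 (mod 12): gcd(42, 12) = 6; 1 - 13 = -12, which IS divisible by 6, so compatible.
    Write x = 13 + 42·t and substitute into x ≡ 1 (mod 12): 42·t ≡ 1 − 13 = -12 (mod 12).
    Divide the congruence (and modulus) by g = 6: 7·t ≡ -2 (mod 2).
    Reduce coefficients mod 2: 1·t ≡ 0 (mod 2).
    So t ≡ 0 (mod 2).
    Then x = 13 + 42·0 = 13, valid modulo lcm(42, 12) = 84: x ≡ 13 (mod 84).
Verify: 13 mod 6 = 1, 13 mod 14 = 13, 13 mod 12 = 1.

x ≡ 13 (mod 84).


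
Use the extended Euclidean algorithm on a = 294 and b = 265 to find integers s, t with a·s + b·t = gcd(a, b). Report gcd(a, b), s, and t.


Euclidean algorithm on (294, 265) — divide until remainder is 0:
  294 = 1 · 265 + 29
  265 = 9 · 29 + 4
  29 = 7 · 4 + 1
  4 = 4 · 1 + 0
gcd(294, 265) = 1.
Track Bezout coefficients alongside the remainders: start with r₀ = 294 = a·1 + b·0 (s = 1, t = 0) and r₁ = 265 = a·0 + b·1 (s = 0, t = 1); each new remainder r_{k+1} = r_{k-1} − q_k·r_k inherits s_{k+1} = s_{k-1} − q_k·s_k, t_{k+1} = t_{k-1} − q_k·t_k, so r_k = a·s_k + b·t_k at every step:
  q = 1: r = 29, s = 1 − 1·0 = 1, t = 0 − 1·1 = -1  (check: 294·1 + 265·(-1) = 29)
  q = 9: r = 4, s = 0 − 9·1 = -9, t = 1 − 9·(-1) = 10  (check: 294·(-9) + 265·10 = 4)
  q = 7: r = 1, s = 1 − 7·(-9) = 64, t = -1 − 7·10 = -71  (check: 294·64 + 265·(-71) = 1)
The row with r = 1 (the gcd) gives the Bezout coefficients s = 64, t = -71.
Result: 294 · (64) + 265 · (-71) = 1.

gcd(294, 265) = 1; s = 64, t = -71 (check: 294·64 + 265·(-71) = 1).


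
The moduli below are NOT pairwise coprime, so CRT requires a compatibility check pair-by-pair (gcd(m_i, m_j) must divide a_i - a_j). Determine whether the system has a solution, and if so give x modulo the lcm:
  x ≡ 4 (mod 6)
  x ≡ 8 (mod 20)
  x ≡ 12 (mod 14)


Moduli 6, 20, 14 are not pairwise coprime, so CRT works modulo lcm(m_i) when all pairwise compatibility conditions hold.
Pairwise compatibility: gcd(m_i, m_j) must divide a_i - a_j for every pair.
Merge one congruence at a time:
  Start: x ≡ 4 (mod 6).
  Combine with x ≡ 8 (mod 20): gcd(6, 20) = 2; 8 - 4 = 4, which IS divisible by 2, so compatible.
    Write x = 4 + 6·t and substitute into x ≡ 8 (mod 20): 6·t ≡ 8 − 4 = 4 (mod 20).
    Divide the congruence (and modulus) by g = 2: 3·t ≡ 2 (mod 10).
    The inverse of 3 mod 10 is 7 (since 3·7 = 21 = 2·10 + 1), so t ≡ 7·2 = 14 ≡ 4 (mod 10).
    Then x = 4 + 6·4 = 28, valid modulo lcm(6, 20) = 60: x ≡ 28 (mod 60).
  Combine with x ≡ 12 (mod 14): gcd(60, 14) = 2; 12 - 28 = -16, which IS divisible by 2, so compatible.
    Write x = 28 + 60·t and substitute into x ≡ 12 (mod 14): 60·t ≡ 12 − 28 = -16 (mod 14).
    Divide the congruence (and modulus) by g = 2: 30·t ≡ -8 (mod 7).
    Reduce coefficients mod 7: 2·t ≡ 6 (mod 7).
    The inverse of 2 mod 7 is 4 (since 2·4 = 8 = 1·7 + 1), so t ≡ 4·6 = 24 ≡ 3 (mod 7).
    Then x = 28 + 60·3 = 208, valid modulo lcm(60, 14) = 420: x ≡ 208 (mod 420).
Verify: 208 mod 6 = 4, 208 mod 20 = 8, 208 mod 14 = 12.

x ≡ 208 (mod 420).


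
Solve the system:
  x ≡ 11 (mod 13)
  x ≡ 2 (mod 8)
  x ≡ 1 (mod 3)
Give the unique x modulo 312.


Moduli 13, 8, 3 are pairwise coprime; by CRT there is a unique solution modulo M = 13 · 8 · 3 = 312.
Solve pairwise, accumulating the modulus:
  Start with x ≡ 11 (mod 13).
  Combine with x ≡ 2 (mod 8): since gcd(13, 8) = 1, we get a unique residue mod 104.
    Write x = 11 + 13·t and substitute into x ≡ 2 (mod 8): 13·t ≡ 2 − 11 = -9 (mod 8).
    Reduce coefficients mod 8: 5·t ≡ 7 (mod 8).
    The inverse of 5 mod 8 is 5 (since 5·5 = 25 = 3·8 + 1), so t ≡ 5·7 = 35 ≡ 3 (mod 8).
    Then x = 11 + 13·3 = 50, valid modulo lcm(13, 8) = 104: x ≡ 50 (mod 104).
  Combine with x ≡ 1 (mod 3): since gcd(104, 3) = 1, we get a unique residue mod 312.
    Write x = 50 + 104·t and substitute into x ≡ 1 (mod 3): 104·t ≡ 1 − 50 = -49 (mod 3).
    Reduce coefficients mod 3: 2·t ≡ 2 (mod 3).
    The inverse of 2 mod 3 is 2 (since 2·2 = 4 = 1·3 + 1), so t ≡ 2·2 = 4 ≡ 1 (mod 3).
    Then x = 50 + 104·1 = 154, valid modulo lcm(104, 3) = 312: x ≡ 154 (mod 312).
Verify: 154 mod 13 = 11 ✓, 154 mod 8 = 2 ✓, 154 mod 3 = 1 ✓.

x ≡ 154 (mod 312).


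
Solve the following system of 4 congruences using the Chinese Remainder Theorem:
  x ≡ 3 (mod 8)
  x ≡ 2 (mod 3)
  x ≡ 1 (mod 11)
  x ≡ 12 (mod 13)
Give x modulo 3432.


Product of moduli M = 8 · 3 · 11 · 13 = 3432.
Merge one congruence at a time:
  Start: x ≡ 3 (mod 8).
  Combine with x ≡ 2 (mod 3); new modulus lcm = 24.
    Write x = 3 + 8·t and substitute into x ≡ 2 (mod 3): 8·t ≡ 2 − 3 = -1 (mod 3).
    Reduce coefficients mod 3: 2·t ≡ 2 (mod 3).
    The inverse of 2 mod 3 is 2 (since 2·2 = 4 = 1·3 + 1), so t ≡ 2·2 = 4 ≡ 1 (mod 3).
    Then x = 3 + 8·1 = 11, valid modulo lcm(8, 3) = 24: x ≡ 11 (mod 24).
  Combine with x ≡ 1 (mod 11); new modulus lcm = 264.
    Write x = 11 + 24·t and substitute into x ≡ 1 (mod 11): 24·t ≡ 1 − 11 = -10 (mod 11).
    Reduce coefficients mod 11: 2·t ≡ 1 (mod 11).
    The inverse of 2 mod 11 is 6 (since 2·6 = 12 = 1·11 + 1), so t ≡ 6·1 = 6 ≡ 6 (mod 11).
    Then x = 11 + 24·6 = 155, valid modulo lcm(24, 11) = 264: x ≡ 155 (mod 264).
  Combine with x ≡ 12 (mod 13); new modulus lcm = 3432.
    Write x = 155 + 264·t and substitute into x ≡ 12 (mod 13): 264·t ≡ 12 − 155 = -143 (mod 13).
    Reduce coefficients mod 13: 4·t ≡ 0 (mod 13).
    The inverse of 4 mod 13 is 10 (since 4·10 = 40 = 3·13 + 1), so t ≡ 10·0 = 0 ≡ 0 (mod 13).
    Then x = 155 + 264·0 = 155, valid modulo lcm(264, 13) = 3432: x ≡ 155 (mod 3432).
Verify against each original: 155 mod 8 = 3, 155 mod 3 = 2, 155 mod 11 = 1, 155 mod 13 = 12.

x ≡ 155 (mod 3432).


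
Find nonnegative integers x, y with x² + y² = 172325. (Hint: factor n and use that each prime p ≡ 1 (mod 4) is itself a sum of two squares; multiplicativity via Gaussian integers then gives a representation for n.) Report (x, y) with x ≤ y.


Step 1: Factor n = 172325 = 5^2 · 61 · 113.
Step 2: Check the mod-4 condition on each prime factor: 5 ≡ 1 (mod 4), exponent 2; 61 ≡ 1 (mod 4), exponent 1; 113 ≡ 1 (mod 4), exponent 1.
All primes ≡ 3 (mod 4) appear to even exponent (or don't appear), so by the two-squares theorem n IS expressible as a sum of two squares.
Step 3: Build a representation. Group n = k² · m with k = 5 and m = 61 · 113 = 6893 (a product of primes ≡ 1 (mod 4)); a representation of m scales to one of n via (k·x)² + (k·y)² = k²(x² + y²). Each prime p ≡ 1 (mod 4) is itself a sum of two squares; find a² by testing p − a² for a perfect square:
  61: 61 − 1² = 60, 61 − 2² = 57, 61 − 3² = 52, 61 − 4² = 45, 61 − 5² = 36 = 6² ⇒ 61 = 5² + 6².
  113: 113 − 1² = 112, 113 − 2² = 109, 113 − 3² = 104, 113 − 4² = 97, 113 − 5² = 88, 113 − 6² = 77, 113 − 7² = 64 = 8² ⇒ 113 = 7² + 8².
  Combine using the Brahmagupta–Fibonacci identity (a² + b²)(c² + d²) = (ac − bd)² + (ad + bc)² = (ac + bd)² + (ad − bc)²:
  61 · 113 = 6893: from (5² + 6²)(7² + 8²), take (5·7 − 6·8, 5·8 + 6·7) = (35 − 48, 40 + 42) = (-13, 82); dropping signs (only squares matter) gives (13, 82); check 13² + 82² = 169 + 6724 = 6893 ✓.
  Scale by k = 5: (5·13, 5·82) = (65, 410).
Step 4: Order so x ≤ y and verify: 65² + 410² = 4225 + 168100 = 172325 = n. ✓

n = 172325 = 65² + 410² (one valid representation with x ≤ y).


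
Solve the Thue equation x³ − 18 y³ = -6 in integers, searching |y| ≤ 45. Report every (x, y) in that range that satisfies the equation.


The equation is x³ - 18y³ = -6. For fixed y, x³ = 18·y³ − 6, so a solution requires the RHS to be a perfect cube.
Strategy: iterate y from -45 to 45, compute RHS = 18·y³ − 6, and check whether it is a (positive or negative) perfect cube.
Check small values of y:
  y = 0: RHS = -6 is not a perfect cube.
  y = 1: RHS = 12 is not a perfect cube.
  y = -1: RHS = -24 is not a perfect cube.
  y = 2: RHS = 138 is not a perfect cube.
  y = -2: RHS = -150 is not a perfect cube.
  y = 3: RHS = 480 is not a perfect cube.
  y = -3: RHS = -492 is not a perfect cube.
Continuing the search up to |y| = 45 finds no solutions either.
No (x, y) in the scanned range satisfies the equation.

No integer solutions with |y| ≤ 45.


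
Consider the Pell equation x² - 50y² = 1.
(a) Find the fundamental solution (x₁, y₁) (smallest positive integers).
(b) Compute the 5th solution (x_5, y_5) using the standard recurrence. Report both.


Step 1: Find the fundamental solution (x₁, y₁) of x² - 50y² = 1.
  Expand √50 as a continued fraction. a₀ = ⌊√50⌋ = 7; iterate m_{k+1} = d_k·a_k − m_k, d_{k+1} = (50 − m_{k+1}²)/d_k, a_{k+1} = ⌊(a₀ + m_{k+1})/d_{k+1}⌋ (starting m₀ = 0, d₀ = 1), with convergents p_k = a_k·p_{k-1} + p_{k-2}, q_k = a_k·q_{k-1} + q_{k-2} (p₋₁ = 1, q₋₁ = 0):
  k = 0: a₀ = 7; p₀/q₀ = 7/1; p₀² − 50·q₀² = 49 − 50 = -1.
  k = 1: m = 7, d = 1, a = ⌊(7 + 7)/1⌋ = 14; p/q = (14·7 + 1)/(14·1 + 0) = 99/14; p² − 50·q² = 9801 − 9800 = 1.
  The first convergent with p² − 50·q² = 1 gives the fundamental solution (x₁, y₁) = (99, 14).
Step 2: Apply the recurrence (x_{n+1}, y_{n+1}) = (x₁x_n + 50y₁y_n, x₁y_n + y₁x_n) repeatedly.
  From (x_1, y_1) = (99, 14): x_2 = 99·99 + 50·14·14 = 19601; y_2 = 99·14 + 14·99 = 2772.
  From (x_2, y_2) = (19601, 2772): x_3 = 99·19601 + 50·14·2772 = 3880899; y_3 = 99·2772 + 14·19601 = 548842.
  From (x_3, y_3) = (3880899, 548842): x_4 = 99·3880899 + 50·14·548842 = 768398401; y_4 = 99·548842 + 14·3880899 = 108667944.
  From (x_4, y_4) = (768398401, 108667944): x_5 = 99·768398401 + 50·14·108667944 = 152139002499; y_5 = 99·108667944 + 14·768398401 = 21515704070.
Step 3: Verify x_5² - 50·y_5² = 23146276081390728245001 - 23146276081390728245000 = 1 (should be 1). ✓

(x_1, y_1) = (99, 14); (x_5, y_5) = (152139002499, 21515704070).


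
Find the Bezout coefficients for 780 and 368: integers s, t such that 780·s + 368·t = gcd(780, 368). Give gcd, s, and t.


Euclidean algorithm on (780, 368) — divide until remainder is 0:
  780 = 2 · 368 + 44
  368 = 8 · 44 + 16
  44 = 2 · 16 + 12
  16 = 1 · 12 + 4
  12 = 3 · 4 + 0
gcd(780, 368) = 4.
Track Bezout coefficients alongside the remainders: start with r₀ = 780 = a·1 + b·0 (s = 1, t = 0) and r₁ = 368 = a·0 + b·1 (s = 0, t = 1); each new remainder r_{k+1} = r_{k-1} − q_k·r_k inherits s_{k+1} = s_{k-1} − q_k·s_k, t_{k+1} = t_{k-1} − q_k·t_k, so r_k = a·s_k + b·t_k at every step:
  q = 2: r = 44, s = 1 − 2·0 = 1, t = 0 − 2·1 = -2  (check: 780·1 + 368·(-2) = 44)
  q = 8: r = 16, s = 0 − 8·1 = -8, t = 1 − 8·(-2) = 17  (check: 780·(-8) + 368·17 = 16)
  q = 2: r = 12, s = 1 − 2·(-8) = 17, t = -2 − 2·17 = -36  (check: 780·17 + 368·(-36) = 12)
  q = 1: r = 4, s = -8 − 1·17 = -25, t = 17 − 1·(-36) = 53  (check: 780·(-25) + 368·53 = 4)
The row with r = 4 (the gcd) gives the Bezout coefficients s = -25, t = 53.
Result: 780 · (-25) + 368 · (53) = 4.

gcd(780, 368) = 4; s = -25, t = 53 (check: 780·(-25) + 368·53 = 4).


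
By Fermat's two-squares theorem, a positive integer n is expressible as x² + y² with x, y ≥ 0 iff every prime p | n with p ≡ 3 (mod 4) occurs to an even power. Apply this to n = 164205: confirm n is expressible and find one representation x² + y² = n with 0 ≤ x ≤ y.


Step 1: Factor n = 164205 = 3^2 · 5 · 41 · 89.
Step 2: Check the mod-4 condition on each prime factor: 3 ≡ 3 (mod 4), exponent 2 (must be even); 5 ≡ 1 (mod 4), exponent 1; 41 ≡ 1 (mod 4), exponent 1; 89 ≡ 1 (mod 4), exponent 1.
All primes ≡ 3 (mod 4) appear to even exponent (or don't appear), so by the two-squares theorem n IS expressible as a sum of two squares.
Step 3: Build a representation. Group n = k² · m with k = 3 and m = 5 · 41 · 89 = 18245 (a product of primes ≡ 1 (mod 4)); a representation of m scales to one of n via (k·x)² + (k·y)² = k²(x² + y²). Each prime p ≡ 1 (mod 4) is itself a sum of two squares; find a² by testing p − a² for a perfect square:
  5: 5 − 1² = 4 = 2² ⇒ 5 = 1² + 2².
  41: 41 − 1² = 40, 41 − 2² = 37, 41 − 3² = 32, 41 − 4² = 25 = 5² ⇒ 41 = 4² + 5².
  89: 89 − 1² = 88, 89 − 2² = 85, 89 − 3² = 80, 89 − 4² = 73, 89 − 5² = 64 = 8² ⇒ 89 = 5² + 8².
  Combine using the Brahmagupta–Fibonacci identity (a² + b²)(c² + d²) = (ac − bd)² + (ad + bc)² = (ac + bd)² + (ad − bc)²:
  5 · 41 = 205: from (1² + 2²)(4² + 5²), take (1·4 − 2·5, 1·5 + 2·4) = (4 − 10, 5 + 8) = (-6, 13); dropping signs (only squares matter) gives (6, 13); check 6² + 13² = 36 + 169 = 205 ✓.
  205 · 89 = 18245: from (6² + 13²)(5² + 8²), take (6·5 − 13·8, 6·8 + 13·5) = (30 − 104, 48 + 65) = (-74, 113); dropping signs (only squares matter) gives (74, 113); check 74² + 113² = 5476 + 12769 = 18245 ✓.
  Scale by k = 3: (3·74, 3·113) = (222, 339).
Step 4: Order so x ≤ y and verify: 222² + 339² = 49284 + 114921 = 164205 = n. ✓

n = 164205 = 222² + 339² (one valid representation with x ≤ y).


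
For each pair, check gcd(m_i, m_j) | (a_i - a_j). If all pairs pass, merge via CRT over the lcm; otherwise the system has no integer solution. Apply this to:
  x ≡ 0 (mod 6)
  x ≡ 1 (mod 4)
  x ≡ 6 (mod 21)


Moduli 6, 4, 21 are not pairwise coprime, so CRT works modulo lcm(m_i) when all pairwise compatibility conditions hold.
Pairwise compatibility: gcd(m_i, m_j) must divide a_i - a_j for every pair.
Merge one congruence at a time:
  Start: x ≡ 0 (mod 6).
  Combine with x ≡ 1 (mod 4): gcd(6, 4) = 2, and 1 - 0 = 1 is NOT divisible by 2.
    ⇒ system is inconsistent (no integer solution).

No solution (the system is inconsistent).


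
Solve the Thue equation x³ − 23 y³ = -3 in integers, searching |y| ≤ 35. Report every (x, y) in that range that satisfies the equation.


The equation is x³ - 23y³ = -3. For fixed y, x³ = 23·y³ − 3, so a solution requires the RHS to be a perfect cube.
Strategy: iterate y from -35 to 35, compute RHS = 23·y³ − 3, and check whether it is a (positive or negative) perfect cube.
Check small values of y:
  y = 0: RHS = -3 is not a perfect cube.
  y = 1: RHS = 20 is not a perfect cube.
  y = -1: RHS = -26 is not a perfect cube.
  y = 2: RHS = 181 is not a perfect cube.
  y = -2: RHS = -187 is not a perfect cube.
  y = 3: RHS = 618 is not a perfect cube.
  y = -3: RHS = -624 is not a perfect cube.
Continuing the search up to |y| = 35 finds no solutions either.
No (x, y) in the scanned range satisfies the equation.

No integer solutions with |y| ≤ 35.


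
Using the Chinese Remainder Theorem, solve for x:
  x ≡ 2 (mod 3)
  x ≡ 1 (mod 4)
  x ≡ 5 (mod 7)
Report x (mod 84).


Moduli 3, 4, 7 are pairwise coprime; by CRT there is a unique solution modulo M = 3 · 4 · 7 = 84.
Solve pairwise, accumulating the modulus:
  Start with x ≡ 2 (mod 3).
  Combine with x ≡ 1 (mod 4): since gcd(3, 4) = 1, we get a unique residue mod 12.
    Write x = 2 + 3·t and substitute into x ≡ 1 (mod 4): 3·t ≡ 1 − 2 = -1 (mod 4).
    Reduce coefficients mod 4: 3·t ≡ 3 (mod 4).
    The inverse of 3 mod 4 is 3 (since 3·3 = 9 = 2·4 + 1), so t ≡ 3·3 = 9 ≡ 1 (mod 4).
    Then x = 2 + 3·1 = 5, valid modulo lcm(3, 4) = 12: x ≡ 5 (mod 12).
  Combine with x ≡ 5 (mod 7): since gcd(12, 7) = 1, we get a unique residue mod 84.
    Write x = 5 + 12·t and substitute into x ≡ 5 (mod 7): 12·t ≡ 5 − 5 = 0 (mod 7).
    Reduce coefficients mod 7: 5·t ≡ 0 (mod 7).
    The inverse of 5 mod 7 is 3 (since 5·3 = 15 = 2·7 + 1), so t ≡ 3·0 = 0 ≡ 0 (mod 7).
    Then x = 5 + 12·0 = 5, valid modulo lcm(12, 7) = 84: x ≡ 5 (mod 84).
Verify: 5 mod 3 = 2 ✓, 5 mod 4 = 1 ✓, 5 mod 7 = 5 ✓.

x ≡ 5 (mod 84).


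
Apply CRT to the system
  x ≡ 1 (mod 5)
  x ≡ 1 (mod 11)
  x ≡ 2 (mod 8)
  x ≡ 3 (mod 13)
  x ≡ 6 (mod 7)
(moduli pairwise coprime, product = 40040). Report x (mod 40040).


Product of moduli M = 5 · 11 · 8 · 13 · 7 = 40040.
Merge one congruence at a time:
  Start: x ≡ 1 (mod 5).
  Combine with x ≡ 1 (mod 11); new modulus lcm = 55.
    Write x = 1 + 5·t and substitute into x ≡ 1 (mod 11): 5·t ≡ 1 − 1 = 0 (mod 11).
    The inverse of 5 mod 11 is 9 (since 5·9 = 45 = 4·11 + 1), so t ≡ 9·0 = 0 ≡ 0 (mod 11).
    Then x = 1 + 5·0 = 1, valid modulo lcm(5, 11) = 55: x ≡ 1 (mod 55).
  Combine with x ≡ 2 (mod 8); new modulus lcm = 440.
    Write x = 1 + 55·t and substitute into x ≡ 2 (mod 8): 55·t ≡ 2 − 1 = 1 (mod 8).
    Reduce coefficients mod 8: 7·t ≡ 1 (mod 8).
    The inverse of 7 mod 8 is 7 (since 7·7 = 49 = 6·8 + 1), so t ≡ 7·1 = 7 ≡ 7 (mod 8).
    Then x = 1 + 55·7 = 386, valid modulo lcm(55, 8) = 440: x ≡ 386 (mod 440).
  Combine with x ≡ 3 (mod 13); new modulus lcm = 5720.
    Write x = 386 + 440·t and substitute into x ≡ 3 (mod 13): 440·t ≡ 3 − 386 = -383 (mod 13).
    Reduce coefficients mod 13: 11·t ≡ 7 (mod 13).
    The inverse of 11 mod 13 is 6 (since 11·6 = 66 = 5·13 + 1), so t ≡ 6·7 = 42 ≡ 3 (mod 13).
    Then x = 386 + 440·3 = 1706, valid modulo lcm(440, 13) = 5720: x ≡ 1706 (mod 5720).
  Combine with x ≡ 6 (mod 7); new modulus lcm = 40040.
    Write x = 1706 + 5720·t and substitute into x ≡ 6 (mod 7): 5720·t ≡ 6 − 1706 = -1700 (mod 7).
    Reduce coefficients mod 7: 1·t ≡ 1 (mod 7).
    So t ≡ 1 (mod 7).
    Then x = 1706 + 5720·1 = 7426, valid modulo lcm(5720, 7) = 40040: x ≡ 7426 (mod 40040).
Verify against each original: 7426 mod 5 = 1, 7426 mod 11 = 1, 7426 mod 8 = 2, 7426 mod 13 = 3, 7426 mod 7 = 6.

x ≡ 7426 (mod 40040).


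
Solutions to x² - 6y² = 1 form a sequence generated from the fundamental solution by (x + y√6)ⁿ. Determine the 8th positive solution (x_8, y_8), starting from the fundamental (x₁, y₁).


Step 1: Find the fundamental solution (x₁, y₁) of x² - 6y² = 1.
  Expand √6 as a continued fraction. a₀ = ⌊√6⌋ = 2; iterate m_{k+1} = d_k·a_k − m_k, d_{k+1} = (6 − m_{k+1}²)/d_k, a_{k+1} = ⌊(a₀ + m_{k+1})/d_{k+1}⌋ (starting m₀ = 0, d₀ = 1), with convergents p_k = a_k·p_{k-1} + p_{k-2}, q_k = a_k·q_{k-1} + q_{k-2} (p₋₁ = 1, q₋₁ = 0):
  k = 0: a₀ = 2; p₀/q₀ = 2/1; p₀² − 6·q₀² = 4 − 6 = -2.
  k = 1: m = 2, d = 2, a = ⌊(2 + 2)/2⌋ = 2; p/q = (2·2 + 1)/(2·1 + 0) = 5/2; p² − 6·q² = 25 − 24 = 1.
  The first convergent with p² − 6·q² = 1 gives the fundamental solution (x₁, y₁) = (5, 2).
Step 2: Apply the recurrence (x_{n+1}, y_{n+1}) = (x₁x_n + 6y₁y_n, x₁y_n + y₁x_n) repeatedly.
  From (x_1, y_1) = (5, 2): x_2 = 5·5 + 6·2·2 = 49; y_2 = 5·2 + 2·5 = 20.
  From (x_2, y_2) = (49, 20): x_3 = 5·49 + 6·2·20 = 485; y_3 = 5·20 + 2·49 = 198.
  From (x_3, y_3) = (485, 198): x_4 = 5·485 + 6·2·198 = 4801; y_4 = 5·198 + 2·485 = 1960.
  From (x_4, y_4) = (4801, 1960): x_5 = 5·4801 + 6·2·1960 = 47525; y_5 = 5·1960 + 2·4801 = 19402.
  From (x_5, y_5) = (47525, 19402): x_6 = 5·47525 + 6·2·19402 = 470449; y_6 = 5·19402 + 2·47525 = 192060.
  From (x_6, y_6) = (470449, 192060): x_7 = 5·470449 + 6·2·192060 = 4656965; y_7 = 5·192060 + 2·470449 = 1901198.
  From (x_7, y_7) = (4656965, 1901198): x_8 = 5·4656965 + 6·2·1901198 = 46099201; y_8 = 5·1901198 + 2·4656965 = 18819920.
Step 3: Verify x_8² - 6·y_8² = 2125136332838401 - 2125136332838400 = 1 (should be 1). ✓

(x_1, y_1) = (5, 2); (x_8, y_8) = (46099201, 18819920).


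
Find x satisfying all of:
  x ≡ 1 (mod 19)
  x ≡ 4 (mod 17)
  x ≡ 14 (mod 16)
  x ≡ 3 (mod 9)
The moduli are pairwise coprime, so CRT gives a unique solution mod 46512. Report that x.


Product of moduli M = 19 · 17 · 16 · 9 = 46512.
Merge one congruence at a time:
  Start: x ≡ 1 (mod 19).
  Combine with x ≡ 4 (mod 17); new modulus lcm = 323.
    Write x = 1 + 19·t and substitute into x ≡ 4 (mod 17): 19·t ≡ 4 − 1 = 3 (mod 17).
    Reduce coefficients mod 17: 2·t ≡ 3 (mod 17).
    The inverse of 2 mod 17 is 9 (since 2·9 = 18 = 1·17 + 1), so t ≡ 9·3 = 27 ≡ 10 (mod 17).
    Then x = 1 + 19·10 = 191, valid modulo lcm(19, 17) = 323: x ≡ 191 (mod 323).
  Combine with x ≡ 14 (mod 16); new modulus lcm = 5168.
    Write x = 191 + 323·t and substitute into x ≡ 14 (mod 16): 323·t ≡ 14 − 191 = -177 (mod 16).
    Reduce coefficients mod 16: 3·t ≡ 15 (mod 16).
    The inverse of 3 mod 16 is 11 (since 3·11 = 33 = 2·16 + 1), so t ≡ 11·15 = 165 ≡ 5 (mod 16).
    Then x = 191 + 323·5 = 1806, valid modulo lcm(323, 16) = 5168: x ≡ 1806 (mod 5168).
  Combine with x ≡ 3 (mod 9); new modulus lcm = 46512.
    Write x = 1806 + 5168·t and substitute into x ≡ 3 (mod 9): 5168·t ≡ 3 − 1806 = -1803 (mod 9).
    Reduce coefficients mod 9: 2·t ≡ 6 (mod 9).
    The inverse of 2 mod 9 is 5 (since 2·5 = 10 = 1·9 + 1), so t ≡ 5·6 = 30 ≡ 3 (mod 9).
    Then x = 1806 + 5168·3 = 17310, valid modulo lcm(5168, 9) = 46512: x ≡ 17310 (mod 46512).
Verify against each original: 17310 mod 19 = 1, 17310 mod 17 = 4, 17310 mod 16 = 14, 17310 mod 9 = 3.

x ≡ 17310 (mod 46512).


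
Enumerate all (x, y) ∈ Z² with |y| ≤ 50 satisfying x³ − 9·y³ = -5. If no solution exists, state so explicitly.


The equation is x³ - 9y³ = -5. For fixed y, x³ = 9·y³ − 5, so a solution requires the RHS to be a perfect cube.
Strategy: iterate y from -50 to 50, compute RHS = 9·y³ − 5, and check whether it is a (positive or negative) perfect cube.
Check small values of y:
  y = 0: RHS = -5 is not a perfect cube.
  y = 1: RHS = 4 is not a perfect cube.
  y = -1: RHS = -14 is not a perfect cube.
  y = 2: RHS = 67 is not a perfect cube.
  y = -2: RHS = -77 is not a perfect cube.
  y = 3: RHS = 238 is not a perfect cube.
  y = -3: RHS = -248 is not a perfect cube.
Continuing the search up to |y| = 50 finds no solutions either.
No (x, y) in the scanned range satisfies the equation.

No integer solutions with |y| ≤ 50.


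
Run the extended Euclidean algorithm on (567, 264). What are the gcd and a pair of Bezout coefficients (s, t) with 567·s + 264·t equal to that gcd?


Euclidean algorithm on (567, 264) — divide until remainder is 0:
  567 = 2 · 264 + 39
  264 = 6 · 39 + 30
  39 = 1 · 30 + 9
  30 = 3 · 9 + 3
  9 = 3 · 3 + 0
gcd(567, 264) = 3.
Track Bezout coefficients alongside the remainders: start with r₀ = 567 = a·1 + b·0 (s = 1, t = 0) and r₁ = 264 = a·0 + b·1 (s = 0, t = 1); each new remainder r_{k+1} = r_{k-1} − q_k·r_k inherits s_{k+1} = s_{k-1} − q_k·s_k, t_{k+1} = t_{k-1} − q_k·t_k, so r_k = a·s_k + b·t_k at every step:
  q = 2: r = 39, s = 1 − 2·0 = 1, t = 0 − 2·1 = -2  (check: 567·1 + 264·(-2) = 39)
  q = 6: r = 30, s = 0 − 6·1 = -6, t = 1 − 6·(-2) = 13  (check: 567·(-6) + 264·13 = 30)
  q = 1: r = 9, s = 1 − 1·(-6) = 7, t = -2 − 1·13 = -15  (check: 567·7 + 264·(-15) = 9)
  q = 3: r = 3, s = -6 − 3·7 = -27, t = 13 − 3·(-15) = 58  (check: 567·(-27) + 264·58 = 3)
The row with r = 3 (the gcd) gives the Bezout coefficients s = -27, t = 58.
Result: 567 · (-27) + 264 · (58) = 3.

gcd(567, 264) = 3; s = -27, t = 58 (check: 567·(-27) + 264·58 = 3).


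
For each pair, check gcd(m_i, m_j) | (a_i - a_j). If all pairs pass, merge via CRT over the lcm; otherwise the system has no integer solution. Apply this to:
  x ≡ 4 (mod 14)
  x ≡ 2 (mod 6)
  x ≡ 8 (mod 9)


Moduli 14, 6, 9 are not pairwise coprime, so CRT works modulo lcm(m_i) when all pairwise compatibility conditions hold.
Pairwise compatibility: gcd(m_i, m_j) must divide a_i - a_j for every pair.
Merge one congruence at a time:
  Start: x ≡ 4 (mod 14).
  Combine with x ≡ 2 (mod 6): gcd(14, 6) = 2; 2 - 4 = -2, which IS divisible by 2, so compatible.
    Write x = 4 + 14·t and substitute into x ≡ 2 (mod 6): 14·t ≡ 2 − 4 = -2 (mod 6).
    Divide the congruence (and modulus) by g = 2: 7·t ≡ -1 (mod 3).
    Reduce coefficients mod 3: 1·t ≡ 2 (mod 3).
    So t ≡ 2 (mod 3).
    Then x = 4 + 14·2 = 32, valid modulo lcm(14, 6) = 42: x ≡ 32 (mod 42).
  Combine with x ≡ 8 (mod 9): gcd(42, 9) = 3; 8 - 32 = -24, which IS divisible by 3, so compatible.
    Write x = 32 + 42·t and substitute into x ≡ 8 (mod 9): 42·t ≡ 8 − 32 = -24 (mod 9).
    Divide the congruence (and modulus) by g = 3: 14·t ≡ -8 (mod 3).
    Reduce coefficients mod 3: 2·t ≡ 1 (mod 3).
    The inverse of 2 mod 3 is 2 (since 2·2 = 4 = 1·3 + 1), so t ≡ 2·1 = 2 ≡ 2 (mod 3).
    Then x = 32 + 42·2 = 116, valid modulo lcm(42, 9) = 126: x ≡ 116 (mod 126).
Verify: 116 mod 14 = 4, 116 mod 6 = 2, 116 mod 9 = 8.

x ≡ 116 (mod 126).


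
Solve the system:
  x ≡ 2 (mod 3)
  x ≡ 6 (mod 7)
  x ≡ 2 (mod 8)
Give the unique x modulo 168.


Moduli 3, 7, 8 are pairwise coprime; by CRT there is a unique solution modulo M = 3 · 7 · 8 = 168.
Solve pairwise, accumulating the modulus:
  Start with x ≡ 2 (mod 3).
  Combine with x ≡ 6 (mod 7): since gcd(3, 7) = 1, we get a unique residue mod 21.
    Write x = 2 + 3·t and substitute into x ≡ 6 (mod 7): 3·t ≡ 6 − 2 = 4 (mod 7).
    The inverse of 3 mod 7 is 5 (since 3·5 = 15 = 2·7 + 1), so t ≡ 5·4 = 20 ≡ 6 (mod 7).
    Then x = 2 + 3·6 = 20, valid modulo lcm(3, 7) = 21: x ≡ 20 (mod 21).
  Combine with x ≡ 2 (mod 8): since gcd(21, 8) = 1, we get a unique residue mod 168.
    Write x = 20 + 21·t and substitute into x ≡ 2 (mod 8): 21·t ≡ 2 − 20 = -18 (mod 8).
    Reduce coefficients mod 8: 5·t ≡ 6 (mod 8).
    The inverse of 5 mod 8 is 5 (since 5·5 = 25 = 3·8 + 1), so t ≡ 5·6 = 30 ≡ 6 (mod 8).
    Then x = 20 + 21·6 = 146, valid modulo lcm(21, 8) = 168: x ≡ 146 (mod 168).
Verify: 146 mod 3 = 2 ✓, 146 mod 7 = 6 ✓, 146 mod 8 = 2 ✓.

x ≡ 146 (mod 168).


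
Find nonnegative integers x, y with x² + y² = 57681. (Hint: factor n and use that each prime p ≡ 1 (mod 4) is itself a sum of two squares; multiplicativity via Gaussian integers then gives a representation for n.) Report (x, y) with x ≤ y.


Step 1: Factor n = 57681 = 3^2 · 13 · 17 · 29.
Step 2: Check the mod-4 condition on each prime factor: 3 ≡ 3 (mod 4), exponent 2 (must be even); 13 ≡ 1 (mod 4), exponent 1; 17 ≡ 1 (mod 4), exponent 1; 29 ≡ 1 (mod 4), exponent 1.
All primes ≡ 3 (mod 4) appear to even exponent (or don't appear), so by the two-squares theorem n IS expressible as a sum of two squares.
Step 3: Build a representation. Group n = k² · m with k = 3 and m = 13 · 17 · 29 = 6409 (a product of primes ≡ 1 (mod 4)); a representation of m scales to one of n via (k·x)² + (k·y)² = k²(x² + y²). Each prime p ≡ 1 (mod 4) is itself a sum of two squares; find a² by testing p − a² for a perfect square:
  13: 13 − 1² = 12, 13 − 2² = 9 = 3² ⇒ 13 = 2² + 3².
  17: 17 − 1² = 16 = 4² ⇒ 17 = 1² + 4².
  29: 29 − 1² = 28, 29 − 2² = 25 = 5² ⇒ 29 = 2² + 5².
  Combine using the Brahmagupta–Fibonacci identity (a² + b²)(c² + d²) = (ac − bd)² + (ad + bc)² = (ac + bd)² + (ad − bc)²:
  13 · 17 = 221: from (2² + 3²)(1² + 4²), take (2·1 − 3·4, 2·4 + 3·1) = (2 − 12, 8 + 3) = (-10, 11); dropping signs (only squares matter) gives (10, 11); check 10² + 11² = 100 + 121 = 221 ✓.
  221 · 29 = 6409: from (10² + 11²)(2² + 5²), take (10·2 − 11·5, 10·5 + 11·2) = (20 − 55, 50 + 22) = (-35, 72); dropping signs (only squares matter) gives (35, 72); check 35² + 72² = 1225 + 5184 = 6409 ✓.
  Scale by k = 3: (3·35, 3·72) = (105, 216).
Step 4: Order so x ≤ y and verify: 105² + 216² = 11025 + 46656 = 57681 = n. ✓

n = 57681 = 105² + 216² (one valid representation with x ≤ y).


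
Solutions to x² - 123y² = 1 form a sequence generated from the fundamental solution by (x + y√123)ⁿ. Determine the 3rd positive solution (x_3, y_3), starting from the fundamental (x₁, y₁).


Step 1: Find the fundamental solution (x₁, y₁) of x² - 123y² = 1.
  Expand √123 as a continued fraction. a₀ = ⌊√123⌋ = 11; iterate m_{k+1} = d_k·a_k − m_k, d_{k+1} = (123 − m_{k+1}²)/d_k, a_{k+1} = ⌊(a₀ + m_{k+1})/d_{k+1}⌋ (starting m₀ = 0, d₀ = 1), with convergents p_k = a_k·p_{k-1} + p_{k-2}, q_k = a_k·q_{k-1} + q_{k-2} (p₋₁ = 1, q₋₁ = 0):
  k = 0: a₀ = 11; p₀/q₀ = 11/1; p₀² − 123·q₀² = 121 − 123 = -2.
  k = 1: m = 11, d = 2, a = ⌊(11 + 11)/2⌋ = 11; p/q = (11·11 + 1)/(11·1 + 0) = 122/11; p² − 123·q² = 14884 − 14883 = 1.
  The first convergent with p² − 123·q² = 1 gives the fundamental solution (x₁, y₁) = (122, 11).
Step 2: Apply the recurrence (x_{n+1}, y_{n+1}) = (x₁x_n + 123y₁y_n, x₁y_n + y₁x_n) repeatedly.
  From (x_1, y_1) = (122, 11): x_2 = 122·122 + 123·11·11 = 29767; y_2 = 122·11 + 11·122 = 2684.
  From (x_2, y_2) = (29767, 2684): x_3 = 122·29767 + 123·11·2684 = 7263026; y_3 = 122·2684 + 11·29767 = 654885.
Step 3: Verify x_3² - 123·y_3² = 52751546676676 - 52751546676675 = 1 (should be 1). ✓

(x_1, y_1) = (122, 11); (x_3, y_3) = (7263026, 654885).


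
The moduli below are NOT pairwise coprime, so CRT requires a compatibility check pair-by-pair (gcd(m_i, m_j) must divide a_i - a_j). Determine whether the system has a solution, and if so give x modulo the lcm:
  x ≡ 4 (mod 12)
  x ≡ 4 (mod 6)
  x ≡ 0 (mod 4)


Moduli 12, 6, 4 are not pairwise coprime, so CRT works modulo lcm(m_i) when all pairwise compatibility conditions hold.
Pairwise compatibility: gcd(m_i, m_j) must divide a_i - a_j for every pair.
Merge one congruence at a time:
  Start: x ≡ 4 (mod 12).
  Combine with x ≡ 4 (mod 6): gcd(12, 6) = 6; 4 - 4 = 0, which IS divisible by 6, so compatible.
    Write x = 4 + 12·t and substitute into x ≡ 4 (mod 6): 12·t ≡ 4 − 4 = 0 (mod 6).
    Divide the congruence (and modulus) by g = 6: 2·t ≡ 0 (mod 1).
    Modulo 1 every t works; take t = 0.
    Then x = 4 + 12·0 = 4, valid modulo lcm(12, 6) = 12: x ≡ 4 (mod 12).
  Combine with x ≡ 0 (mod 4): gcd(12, 4) = 4; 0 - 4 = -4, which IS divisible by 4, so compatible.
    Write x = 4 + 12·t and substitute into x ≡ 0 (mod 4): 12·t ≡ 0 − 4 = -4 (mod 4).
    Divide the congruence (and modulus) by g = 4: 3·t ≡ -1 (mod 1).
    Modulo 1 every t works; take t = 0.
    Then x = 4 + 12·0 = 4, valid modulo lcm(12, 4) = 12: x ≡ 4 (mod 12).
Verify: 4 mod 12 = 4, 4 mod 6 = 4, 4 mod 4 = 0.

x ≡ 4 (mod 12).


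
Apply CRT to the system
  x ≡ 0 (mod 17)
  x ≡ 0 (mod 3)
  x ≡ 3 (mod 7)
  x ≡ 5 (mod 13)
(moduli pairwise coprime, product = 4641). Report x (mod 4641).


Product of moduli M = 17 · 3 · 7 · 13 = 4641.
Merge one congruence at a time:
  Start: x ≡ 0 (mod 17).
  Combine with x ≡ 0 (mod 3); new modulus lcm = 51.
    Write x = 0 + 17·t and substitute into x ≡ 0 (mod 3): 17·t ≡ 0 − 0 = 0 (mod 3).
    Reduce coefficients mod 3: 2·t ≡ 0 (mod 3).
    The inverse of 2 mod 3 is 2 (since 2·2 = 4 = 1·3 + 1), so t ≡ 2·0 = 0 ≡ 0 (mod 3).
    Then x = 0 + 17·0 = 0, valid modulo lcm(17, 3) = 51: x ≡ 0 (mod 51).
  Combine with x ≡ 3 (mod 7); new modulus lcm = 357.
    Write x = 0 + 51·t and substitute into x ≡ 3 (mod 7): 51·t ≡ 3 − 0 = 3 (mod 7).
    Reduce coefficients mod 7: 2·t ≡ 3 (mod 7).
    The inverse of 2 mod 7 is 4 (since 2·4 = 8 = 1·7 + 1), so t ≡ 4·3 = 12 ≡ 5 (mod 7).
    Then x = 0 + 51·5 = 255, valid modulo lcm(51, 7) = 357: x ≡ 255 (mod 357).
  Combine with x ≡ 5 (mod 13); new modulus lcm = 4641.
    Write x = 255 + 357·t and substitute into x ≡ 5 (mod 13): 357·t ≡ 5 − 255 = -250 (mod 13).
    Reduce coefficients mod 13: 6·t ≡ 10 (mod 13).
    The inverse of 6 mod 13 is 11 (since 6·11 = 66 = 5·13 + 1), so t ≡ 11·10 = 110 ≡ 6 (mod 13).
    Then x = 255 + 357·6 = 2397, valid modulo lcm(357, 13) = 4641: x ≡ 2397 (mod 4641).
Verify against each original: 2397 mod 17 = 0, 2397 mod 3 = 0, 2397 mod 7 = 3, 2397 mod 13 = 5.

x ≡ 2397 (mod 4641).


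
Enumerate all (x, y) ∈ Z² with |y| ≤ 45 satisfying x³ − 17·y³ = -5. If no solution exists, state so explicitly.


The equation is x³ - 17y³ = -5. For fixed y, x³ = 17·y³ − 5, so a solution requires the RHS to be a perfect cube.
Strategy: iterate y from -45 to 45, compute RHS = 17·y³ − 5, and check whether it is a (positive or negative) perfect cube.
Check small values of y:
  y = 0: RHS = -5 is not a perfect cube.
  y = 1: RHS = 12 is not a perfect cube.
  y = -1: RHS = -22 is not a perfect cube.
  y = 2: RHS = 131 is not a perfect cube.
  y = -2: RHS = -141 is not a perfect cube.
  y = 3: RHS = 454 is not a perfect cube.
  y = -3: RHS = -464 is not a perfect cube.
Continuing the search up to |y| = 45 finds no solutions either.
No (x, y) in the scanned range satisfies the equation.

No integer solutions with |y| ≤ 45.


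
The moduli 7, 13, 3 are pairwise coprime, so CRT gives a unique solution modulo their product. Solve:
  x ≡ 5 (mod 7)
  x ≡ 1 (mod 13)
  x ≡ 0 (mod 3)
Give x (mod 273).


Moduli 7, 13, 3 are pairwise coprime; by CRT there is a unique solution modulo M = 7 · 13 · 3 = 273.
Solve pairwise, accumulating the modulus:
  Start with x ≡ 5 (mod 7).
  Combine with x ≡ 1 (mod 13): since gcd(7, 13) = 1, we get a unique residue mod 91.
    Write x = 5 + 7·t and substitute into x ≡ 1 (mod 13): 7·t ≡ 1 − 5 = -4 (mod 13).
    Reduce coefficients mod 13: 7·t ≡ 9 (mod 13).
    The inverse of 7 mod 13 is 2 (since 7·2 = 14 = 1·13 + 1), so t ≡ 2·9 = 18 ≡ 5 (mod 13).
    Then x = 5 + 7·5 = 40, valid modulo lcm(7, 13) = 91: x ≡ 40 (mod 91).
  Combine with x ≡ 0 (mod 3): since gcd(91, 3) = 1, we get a unique residue mod 273.
    Write x = 40 + 91·t and substitute into x ≡ 0 (mod 3): 91·t ≡ 0 − 40 = -40 (mod 3).
    Reduce coefficients mod 3: 1·t ≡ 2 (mod 3).
    So t ≡ 2 (mod 3).
    Then x = 40 + 91·2 = 222, valid modulo lcm(91, 3) = 273: x ≡ 222 (mod 273).
Verify: 222 mod 7 = 5 ✓, 222 mod 13 = 1 ✓, 222 mod 3 = 0 ✓.

x ≡ 222 (mod 273).
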